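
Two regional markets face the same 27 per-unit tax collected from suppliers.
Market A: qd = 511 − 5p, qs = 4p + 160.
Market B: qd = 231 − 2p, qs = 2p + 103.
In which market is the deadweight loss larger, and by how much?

Market A, by 445.5.

Market A: pre-tax p* = 39, q* = 316; post-tax q = 256; deadweight loss = 810.
Market B: pre-tax p* = 32, q* = 167; post-tax q = 140; deadweight loss = 364.5.
Difference: 810 vs 364.5 → market A is larger by 445.5.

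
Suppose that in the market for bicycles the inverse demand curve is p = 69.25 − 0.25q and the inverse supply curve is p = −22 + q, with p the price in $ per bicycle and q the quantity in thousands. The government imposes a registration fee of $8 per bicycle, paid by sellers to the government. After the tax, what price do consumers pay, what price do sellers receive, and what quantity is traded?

Inverting to q(p) form: qd = 277 − 4p; qs = p + 22.
Without the tax, 277 − 4p = p + 22 gives 5p = 255, so p* = $51 and q* = 73.
With the tax collected from sellers, supply shifts: qs = (p − 8) + 22.
Solving gives q = 66.6 with consumers paying $52.6 and sellers receiving $44.6 (the $8 wedge).
The less price-elastic side of the market bears the larger share of a per-unit tax.

Consumers pay $52.6; sellers receive $44.6; quantity = 66.6.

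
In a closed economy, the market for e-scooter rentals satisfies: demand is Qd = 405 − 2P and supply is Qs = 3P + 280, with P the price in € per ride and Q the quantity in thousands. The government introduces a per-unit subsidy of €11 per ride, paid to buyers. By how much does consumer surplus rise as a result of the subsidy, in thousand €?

Before the subsidy: set 405 − 2P = 3P + 280 → P* = €25, Q* = 355.
With a per-unit subsidy paid to buyers, each effectively pays P − 11, so demand becomes Qd = 405 − 2(P − 11).
Solving gives Q = 368.2 with buyers paying €18.4 and suppliers receiving €29.4 (the €11 wedge).
ΔCS is the trapezoid between Q = 368.2 and Q = 355 of height €6.6: ½ · (355 + 368.2) · 6.6 = €2386.56.

Consumer surplus rises by €2386.56 thousand.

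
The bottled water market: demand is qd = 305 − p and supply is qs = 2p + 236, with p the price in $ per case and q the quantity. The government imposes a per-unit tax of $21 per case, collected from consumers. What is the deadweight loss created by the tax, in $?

Without the tax, 305 − p = 2p + 236 gives 3p = 69, so p* = $23 and q* = 282.
With the tax collected from consumers, demand (in seller-price terms) shifts: qd = 305 − (p + 21).
Solving gives q = 268 with consumers paying $37 and sellers receiving $16 (the $21 wedge).
Quantity falls by |ΔQ| = |282 − 268| = 14.
DWL = ½ · t · |ΔQ| = ½ · 21 · 14 = $147.

Deadweight loss = $147.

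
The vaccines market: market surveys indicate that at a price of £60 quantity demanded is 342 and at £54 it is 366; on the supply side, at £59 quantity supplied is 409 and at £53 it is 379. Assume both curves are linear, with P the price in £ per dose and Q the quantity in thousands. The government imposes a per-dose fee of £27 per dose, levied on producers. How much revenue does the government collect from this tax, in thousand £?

Demand slope: (366 − 342)/(54 − 60) = -4, so Qd = 582 − 4P.
Supply slope: (379 − 409)/(53 − 59) = 5, so Qs = 5P + 114.
Without the tax, 582 − 4P = 5P + 114 gives 9P = 468, so P* = £52 and Q* = 374.
With the tax collected from producers, supply shifts: Qs = 5(P − 27) + 114.
New equilibrium: consumers pay £67, producers receive £40, Q = 314. (Wedge: Pb − Ps = 27.)
Revenue = t · Q = 27 · 314 = £8478.

Tax revenue = £8478 thousand.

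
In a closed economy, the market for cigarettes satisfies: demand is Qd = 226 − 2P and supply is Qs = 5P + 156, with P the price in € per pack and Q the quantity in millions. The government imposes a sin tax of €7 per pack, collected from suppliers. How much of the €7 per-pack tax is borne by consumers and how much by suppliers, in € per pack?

Consumers bear €5 per pack; suppliers bear €2 per pack.

Without the tax, 226 − 2P = 5P + 156 gives 7P = 70, so P* = €10 and Q* = 206.
With the tax collected from suppliers, supply shifts: Qs = 5(P − 7) + 156.
Solving gives Q = 196 with consumers paying €15 and suppliers receiving €8 (the €7 wedge).
Burden on consumers: €5; on suppliers: €2. (They sum to €7.)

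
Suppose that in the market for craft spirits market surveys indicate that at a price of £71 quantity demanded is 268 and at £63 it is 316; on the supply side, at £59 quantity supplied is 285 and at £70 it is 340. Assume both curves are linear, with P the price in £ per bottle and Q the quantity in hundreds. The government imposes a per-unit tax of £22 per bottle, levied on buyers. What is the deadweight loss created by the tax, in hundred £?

Deadweight loss = £660 hundred.

Demand slope: (316 − 268)/(63 − 71) = -6, so Qd = 694 − 6P.
Supply slope: (340 − 285)/(70 − 59) = 5, so Qs = 5P − 10.
Before the tax: set 694 − 6P = 5P − 10 → P* = £64, Q* = 310.
With the tax collected from buyers, demand (in seller-price terms) shifts: Qd = 694 − 6(P + 22).
New equilibrium: buyers pay £74, suppliers receive £52, Q = 250. (Wedge: Pb − Ps = 22.)
Quantity falls by |ΔQ| = |310 − 250| = 60.
DWL = ½ · t · |ΔQ| = ½ · 22 · 60 = £660.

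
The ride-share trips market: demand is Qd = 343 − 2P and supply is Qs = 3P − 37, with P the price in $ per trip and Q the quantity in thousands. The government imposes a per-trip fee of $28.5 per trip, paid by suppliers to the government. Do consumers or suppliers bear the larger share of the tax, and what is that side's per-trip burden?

Consumers bear the larger share: $17.1 per trip.

Without the tax, 343 − 2P = 3P − 37 gives 5P = 380, so P* = $76 and Q* = 191.
With the tax collected from suppliers, supply shifts: Qs = 3(P − 28.5) − 37.
Solving gives Q = 156.8 with consumers paying $93.1 and suppliers receiving $64.6 (the $28.5 wedge).
Per-trip burden: consumers $17.1, suppliers $11.4.
Consumers take the larger share because demand is less price-elastic here (demand slope 2 vs supply slope 3).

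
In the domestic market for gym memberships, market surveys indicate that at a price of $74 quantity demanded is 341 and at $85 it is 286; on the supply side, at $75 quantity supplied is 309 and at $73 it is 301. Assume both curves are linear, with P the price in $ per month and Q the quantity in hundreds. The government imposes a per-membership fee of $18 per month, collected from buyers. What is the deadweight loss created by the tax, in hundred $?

Deadweight loss = $360 hundred.

Demand slope: (286 − 341)/(85 − 74) = -5, so Qd = 711 − 5P.
Supply slope: (301 − 309)/(73 − 75) = 4, so Qs = 4P + 9.
Without the tax, 711 − 5P = 4P + 9 gives 9P = 702, so P* = $78 and Q* = 321.
With the tax collected from buyers, demand (in seller-price terms) shifts: Qd = 711 − 5(P + 18).
New equilibrium: buyers pay $86, producers receive $68, Q = 281. (Wedge: Pb − Ps = 18.)
Quantity falls by |ΔQ| = |321 − 281| = 40.
DWL = ½ · t · |ΔQ| = ½ · 18 · 40 = $360.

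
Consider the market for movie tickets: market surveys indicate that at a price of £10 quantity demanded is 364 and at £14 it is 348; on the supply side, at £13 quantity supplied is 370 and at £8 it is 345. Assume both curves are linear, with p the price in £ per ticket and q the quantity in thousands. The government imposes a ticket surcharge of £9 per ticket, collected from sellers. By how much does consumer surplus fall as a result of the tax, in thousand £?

Demand slope: (348 − 364)/(14 − 10) = -4, so qd = 404 − 4p.
Supply slope: (345 − 370)/(8 − 13) = 5, so qs = 5p + 305.
Without the tax, 404 − 4p = 5p + 305 gives 9p = 99, so p* = £11 and q* = 360.
With the tax collected from sellers, supply shifts: qs = 5(p − 9) + 305.
New equilibrium: consumers pay £16, sellers receive £7, q = 340. (Wedge: pb − ps = 9.)
ΔCS is the trapezoid between Q = 340 and Q = 360 of height £5: ½ · (360 + 340) · 5 = £1750.

Consumer surplus falls by £1750 thousand.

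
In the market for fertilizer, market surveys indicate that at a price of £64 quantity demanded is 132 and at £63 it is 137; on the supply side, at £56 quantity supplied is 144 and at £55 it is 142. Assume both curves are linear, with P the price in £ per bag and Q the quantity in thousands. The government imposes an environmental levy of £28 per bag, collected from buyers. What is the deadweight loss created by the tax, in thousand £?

Deadweight loss = £560 thousand.

Demand slope: (137 − 132)/(63 − 64) = -5, so Qd = 452 − 5P.
Supply slope: (142 − 144)/(55 − 56) = 2, so Qs = 2P + 32.
Before the tax: set 452 − 5P = 2P + 32 → P* = £60, Q* = 152.
With the tax collected from buyers, demand (in seller-price terms) shifts: Qd = 452 − 5(P + 28).
New equilibrium: buyers pay £68, suppliers receive £40, Q = 112. (Wedge: Pb − Ps = 28.)
Quantity falls by |ΔQ| = |152 − 112| = 40.
DWL = ½ · t · |ΔQ| = ½ · 28 · 40 = £560.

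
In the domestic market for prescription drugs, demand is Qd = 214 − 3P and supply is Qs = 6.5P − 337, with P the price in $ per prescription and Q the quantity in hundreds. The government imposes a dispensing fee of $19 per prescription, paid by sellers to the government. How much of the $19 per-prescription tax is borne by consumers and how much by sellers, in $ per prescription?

Without the tax, 214 − 3P = 6.5P − 337 gives 9.5P = 551, so P* = $58 and Q* = 40.
With the tax collected from sellers, supply shifts: Qs = 6.5(P − 19) − 337.
Solving gives Q = 1 with consumers paying $71 and sellers receiving $52 (the $19 wedge).
Burden on consumers: $13; on sellers: $6. (They sum to $19.)

Consumers bear $13 per prescription; sellers bear $6 per prescription.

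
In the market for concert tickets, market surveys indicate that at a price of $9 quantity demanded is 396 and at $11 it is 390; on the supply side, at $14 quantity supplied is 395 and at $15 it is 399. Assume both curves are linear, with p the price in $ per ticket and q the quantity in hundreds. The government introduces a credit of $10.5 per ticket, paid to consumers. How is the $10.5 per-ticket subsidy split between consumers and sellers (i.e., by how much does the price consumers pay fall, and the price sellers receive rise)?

Consumers gain $6 per ticket; sellers gain $4.5 per ticket.

Demand slope: (390 − 396)/(11 − 9) = -3, so qd = 423 − 3p.
Supply slope: (399 − 395)/(15 − 14) = 4, so qs = 4p + 339.
Without the subsidy, 423 − 3p = 4p + 339 gives 7p = 84, so p* = $12 and q* = 387.
With a per-unit subsidy paid to consumers, each effectively pays p − 10.5, so demand becomes qd = 423 − 3(p − 10.5).
Solving gives q = 405 with consumers paying $6 and sellers receiving $16.5 (the $10.5 wedge).
Gain to consumers: $6; to sellers: $4.5. (They sum to $10.5.)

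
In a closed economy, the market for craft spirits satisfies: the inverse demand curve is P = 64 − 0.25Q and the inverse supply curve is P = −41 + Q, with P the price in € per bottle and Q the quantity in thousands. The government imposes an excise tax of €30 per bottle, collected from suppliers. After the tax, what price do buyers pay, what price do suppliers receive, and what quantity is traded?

Buyers pay €49; suppliers receive €19; quantity = 60.

Rewrite in direct form: Qd = 256 − 4P and Qs = P + 41.
Without the tax, 256 − 4P = P + 41 gives 5P = 215, so P* = €43 and Q* = 84.
With the tax collected from suppliers, supply shifts: Qs = (P − 30) + 41.
New equilibrium: buyers pay €49, suppliers receive €19, Q = 60. (Wedge: Pb − Ps = 30.)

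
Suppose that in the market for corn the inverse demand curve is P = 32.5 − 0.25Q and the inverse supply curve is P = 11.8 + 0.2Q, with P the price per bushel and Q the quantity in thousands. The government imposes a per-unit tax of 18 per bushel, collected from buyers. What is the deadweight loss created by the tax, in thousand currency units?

Deadweight loss = 360 thousand.

Rewrite in direct form: Qd = 130 − 4P and Qs = 5P − 59.
Before the tax: set 130 − 4P = 5P − 59 → P* = 21, Q* = 46.
With the tax collected from buyers, demand (in seller-price terms) shifts: Qd = 130 − 4(P + 18).
Solving gives Q = 6 with buyers paying 31 and suppliers receiving 13 (the 18 wedge).
Quantity falls by |ΔQ| = |46 − 6| = 40.
DWL = ½ · t · |ΔQ| = ½ · 18 · 40 = 360.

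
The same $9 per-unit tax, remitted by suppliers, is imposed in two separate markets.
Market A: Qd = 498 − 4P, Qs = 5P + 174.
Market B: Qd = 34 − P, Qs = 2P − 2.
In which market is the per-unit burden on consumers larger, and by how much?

Market B, by $1.

Market A: pre-tax P* = $36, Q* = 354; post-tax Q = 334; per-unit burden on consumers = $5.
Market B: pre-tax P* = $12, Q* = 22; post-tax Q = 16; per-unit burden on consumers = $6.
Difference: $5 vs $6 → market B is larger by $1.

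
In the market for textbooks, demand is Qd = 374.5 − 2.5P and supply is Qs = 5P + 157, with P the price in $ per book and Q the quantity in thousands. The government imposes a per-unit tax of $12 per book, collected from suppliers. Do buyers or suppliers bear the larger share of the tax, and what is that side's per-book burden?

Buyers bear the larger share: $8 per book.

Before the tax: set 374.5 − 2.5P = 5P + 157 → P* = $29, Q* = 302.
With the tax collected from suppliers, supply shifts: Qs = 5(P − 12) + 157.
Solving gives Q = 282 with buyers paying $37 and suppliers receiving $25 (the $12 wedge).
Per-book burden: buyers $8, suppliers $4.
Buyers take the larger share because demand is less price-elastic here (demand slope 2.5 vs supply slope 5).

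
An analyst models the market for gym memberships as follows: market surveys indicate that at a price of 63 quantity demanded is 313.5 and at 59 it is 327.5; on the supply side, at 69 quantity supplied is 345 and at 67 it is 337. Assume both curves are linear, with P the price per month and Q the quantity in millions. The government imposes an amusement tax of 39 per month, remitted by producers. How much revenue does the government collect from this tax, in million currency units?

Demand slope: (327.5 − 313.5)/(59 − 63) = -3.5, so Qd = 534 − 3.5P.
Supply slope: (337 − 345)/(67 − 69) = 4, so Qs = 4P + 69.
Without the tax, 534 − 3.5P = 4P + 69 gives 7.5P = 465, so P* = 62 and Q* = 317.
With the tax collected from producers, supply shifts: Qs = 4(P − 39) + 69.
Solving gives Q = 244.2 with consumers paying 82.8 and producers receiving 43.8 (the 39 wedge).
Revenue = t · Q = 39 · 244.2 = 9523.8.

Tax revenue = 9523.8 million.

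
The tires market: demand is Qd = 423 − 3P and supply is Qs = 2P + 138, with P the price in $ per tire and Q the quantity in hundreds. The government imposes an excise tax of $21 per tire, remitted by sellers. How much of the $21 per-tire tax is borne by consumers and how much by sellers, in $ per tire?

Consumers bear $8.4 per tire; sellers bear $12.6 per tire.

Before the tax: set 423 − 3P = 2P + 138 → P* = $57, Q* = 252.
With the tax collected from sellers, supply shifts: Qs = 2(P − 21) + 138.
Solving gives Q = 226.8 with consumers paying $65.4 and sellers receiving $44.4 (the $21 wedge).
Burden on consumers: $8.4; on sellers: $12.6. (They sum to $21.)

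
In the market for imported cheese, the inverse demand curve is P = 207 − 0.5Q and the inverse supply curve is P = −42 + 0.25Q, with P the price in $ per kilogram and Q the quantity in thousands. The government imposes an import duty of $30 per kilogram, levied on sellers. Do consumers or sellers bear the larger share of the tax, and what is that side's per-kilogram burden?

Inverting to Q(P) form: Qd = 414 − 2P; Qs = 4P + 168.
Without the tax, 414 − 2P = 4P + 168 gives 6P = 246, so P* = $41 and Q* = 332.
With the tax collected from sellers, supply shifts: Qs = 4(P − 30) + 168.
New equilibrium: consumers pay $61, sellers receive $31, Q = 292. (Wedge: Pb − Ps = 30.)
Per-kilogram burden: consumers $20, sellers $10.
Consumers take the larger share because demand is less price-elastic here (demand slope 2 vs supply slope 4).

Consumers bear the larger share: $20 per kilogram.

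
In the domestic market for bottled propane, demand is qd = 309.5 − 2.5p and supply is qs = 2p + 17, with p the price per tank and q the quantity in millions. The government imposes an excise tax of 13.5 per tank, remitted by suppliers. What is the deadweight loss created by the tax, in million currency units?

Deadweight loss = 101.25 million.

Before the tax: set 309.5 − 2.5p = 2p + 17 → p* = 65, q* = 147.
With the tax collected from suppliers, supply shifts: qs = 2(p − 13.5) + 17.
New equilibrium: consumers pay 71, suppliers receive 57.5, q = 132. (Wedge: pb − ps = 13.5.)
Quantity falls by |ΔQ| = |147 − 132| = 15.
DWL = ½ · t · |ΔQ| = ½ · 13.5 · 15 = 101.25.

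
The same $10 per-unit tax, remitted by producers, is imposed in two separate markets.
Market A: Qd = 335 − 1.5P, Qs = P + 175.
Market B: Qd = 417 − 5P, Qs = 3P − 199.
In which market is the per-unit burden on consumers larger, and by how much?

Market A, by $0.25.

Market A: pre-tax P* = $64, Q* = 239; post-tax Q = 233; per-unit burden on consumers = $4.
Market B: pre-tax P* = $77, Q* = 32; post-tax Q = 13.25; per-unit burden on consumers = $3.75.
Difference: $4 vs $3.75 → market A is larger by $0.25.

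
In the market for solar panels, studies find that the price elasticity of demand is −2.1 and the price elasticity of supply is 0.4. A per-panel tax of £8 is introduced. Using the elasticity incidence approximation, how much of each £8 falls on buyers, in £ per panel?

Incidence ratio: buyers' share ≈ εs / (εs + |εd|) = 0.4 / (0.4 + 2.1) = 0.16.
So buyers bear ≈ 0.16 × £8 = £1.28; producers bear £6.72.

Buyers bear ≈ £1.28 per panel.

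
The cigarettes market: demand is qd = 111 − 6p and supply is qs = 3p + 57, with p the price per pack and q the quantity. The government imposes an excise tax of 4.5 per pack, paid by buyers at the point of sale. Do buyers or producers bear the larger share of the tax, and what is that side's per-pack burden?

Producers bear the larger share: 3 per pack.

Before the tax: set 111 − 6p = 3p + 57 → p* = 6, q* = 75.
With the tax collected from buyers, demand (in seller-price terms) shifts: qd = 111 − 6(p + 4.5).
New equilibrium: buyers pay 7.5, producers receive 3, q = 66. (Wedge: pb − ps = 4.5.)
Per-pack burden: buyers 1.5, producers 3.
Producers take the larger share because supply is less price-elastic here (demand slope 6 vs supply slope 3).
The less price-elastic side of the market bears the larger share of a per-unit tax.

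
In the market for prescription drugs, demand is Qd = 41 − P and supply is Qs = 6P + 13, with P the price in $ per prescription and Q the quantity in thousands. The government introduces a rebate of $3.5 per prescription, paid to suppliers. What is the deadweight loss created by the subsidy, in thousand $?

Before the subsidy: set 41 − P = 6P + 13 → P* = $4, Q* = 37.
With a per-unit subsidy paid to suppliers, each receives P + 3.5 per unit sold, so supply becomes Qs = 6(P + 3.5) + 13.
Solving gives Q = 40 with consumers paying $1 and suppliers receiving $4.5 (the $3.5 wedge).
Quantity rises by |ΔQ| = |37 − 40| = 3.
DWL = ½ · t · |ΔQ| = ½ · 3.5 · 3 = $5.25.

Deadweight loss = $5.25 thousand.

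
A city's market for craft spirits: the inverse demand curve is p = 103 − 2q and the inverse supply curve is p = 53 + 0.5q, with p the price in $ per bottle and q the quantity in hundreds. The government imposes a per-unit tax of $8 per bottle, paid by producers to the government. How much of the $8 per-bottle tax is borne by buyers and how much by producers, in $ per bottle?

Rewrite in direct form: qd = 51.5 − 0.5p and qs = 2p − 106.
Without the tax, 51.5 − 0.5p = 2p − 106 gives 2.5p = 157.5, so p* = $63 and q* = 20.
With the tax collected from producers, supply shifts: qs = 2(p − 8) − 106.
New equilibrium: buyers pay $69.4, producers receive $61.4, q = 16.8. (Wedge: pb − ps = 8.)
Burden on buyers: $6.4; on producers: $1.6. (They sum to $8.)
The less price-elastic side of the market bears the larger share of a per-unit tax.

Buyers bear $6.4 per bottle; producers bear $1.6 per bottle.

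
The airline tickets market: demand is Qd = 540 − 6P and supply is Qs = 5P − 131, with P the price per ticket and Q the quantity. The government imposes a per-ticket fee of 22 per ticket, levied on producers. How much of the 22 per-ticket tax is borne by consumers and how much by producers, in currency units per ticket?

Without the tax, 540 − 6P = 5P − 131 gives 11P = 671, so P* = 61 and Q* = 174.
With the tax collected from producers, supply shifts: Qs = 5(P − 22) − 131.
New equilibrium: consumers pay 71, producers receive 49, Q = 114. (Wedge: Pb − Ps = 22.)
Burden on consumers: 10; on producers: 12. (They sum to 22.)
The less price-elastic side of the market bears the larger share of a per-unit tax.

Consumers bear 10 per ticket; producers bear 12 per ticket.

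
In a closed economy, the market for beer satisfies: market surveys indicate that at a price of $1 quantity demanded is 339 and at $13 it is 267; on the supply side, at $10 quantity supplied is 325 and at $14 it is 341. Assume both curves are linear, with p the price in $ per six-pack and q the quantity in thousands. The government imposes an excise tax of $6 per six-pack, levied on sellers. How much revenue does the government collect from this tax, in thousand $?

Tax revenue = $1767.6 thousand.

Demand slope: (267 − 339)/(13 − 1) = -6, so qd = 345 − 6p.
Supply slope: (341 − 325)/(14 − 10) = 4, so qs = 4p + 285.
Without the tax, 345 − 6p = 4p + 285 gives 10p = 60, so p* = $6 and q* = 309.
With the tax collected from sellers, supply shifts: qs = 4(p − 6) + 285.
Solving gives q = 294.6 with buyers paying $8.4 and sellers receiving $2.4 (the $6 wedge).
Revenue = t · Q = 6 · 294.6 = $1767.6.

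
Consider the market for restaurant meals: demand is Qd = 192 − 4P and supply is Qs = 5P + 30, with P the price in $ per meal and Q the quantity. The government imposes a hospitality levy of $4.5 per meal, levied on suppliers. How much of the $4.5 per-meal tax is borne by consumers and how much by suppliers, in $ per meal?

Without the tax, 192 − 4P = 5P + 30 gives 9P = 162, so P* = $18 and Q* = 120.
With the tax collected from suppliers, supply shifts: Qs = 5(P − 4.5) + 30.
New equilibrium: consumers pay $20.5, suppliers receive $16, Q = 110. (Wedge: Pb − Ps = 4.5.)
Burden on consumers: $2.5; on suppliers: $2. (They sum to $4.5.)

Consumers bear $2.5 per meal; suppliers bear $2 per meal.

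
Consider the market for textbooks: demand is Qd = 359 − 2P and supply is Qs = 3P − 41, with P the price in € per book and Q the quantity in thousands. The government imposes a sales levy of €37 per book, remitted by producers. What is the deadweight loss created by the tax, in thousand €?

Without the tax, 359 − 2P = 3P − 41 gives 5P = 400, so P* = €80 and Q* = 199.
With the tax collected from producers, supply shifts: Qs = 3(P − 37) − 41.
New equilibrium: consumers pay €102.2, producers receive €65.2, Q = 154.6. (Wedge: Pb − Ps = 37.)
Quantity falls by |ΔQ| = |199 − 154.6| = 44.4.
DWL = ½ · t · |ΔQ| = ½ · 37 · 44.4 = €821.4.

Deadweight loss = €821.4 thousand.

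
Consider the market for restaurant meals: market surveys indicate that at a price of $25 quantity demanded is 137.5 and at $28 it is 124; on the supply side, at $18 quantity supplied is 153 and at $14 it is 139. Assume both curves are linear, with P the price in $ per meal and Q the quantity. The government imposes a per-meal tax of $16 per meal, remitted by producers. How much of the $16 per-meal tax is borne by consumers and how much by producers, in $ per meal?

Consumers bear $7 per meal; producers bear $9 per meal.

Demand slope: (124 − 137.5)/(28 − 25) = -4.5, so Qd = 250 − 4.5P.
Supply slope: (139 − 153)/(14 − 18) = 3.5, so Qs = 3.5P + 90.
Without the tax, 250 − 4.5P = 3.5P + 90 gives 8P = 160, so P* = $20 and Q* = 160.
With the tax collected from producers, supply shifts: Qs = 3.5(P − 16) + 90.
New equilibrium: consumers pay $27, producers receive $11, Q = 128.5. (Wedge: Pb − Ps = 16.)
Burden on consumers: $7; on producers: $9. (They sum to $16.)
The less price-elastic side of the market bears the larger share of a per-unit tax.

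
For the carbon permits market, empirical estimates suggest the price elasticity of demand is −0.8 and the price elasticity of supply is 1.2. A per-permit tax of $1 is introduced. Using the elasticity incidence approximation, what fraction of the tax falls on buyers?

Buyers' share ≈ 0.6.

Incidence ratio: buyers' share ≈ εs / (εs + |εd|) = 1.2 / (1.2 + 0.8) = 0.6.
Supply is the more elastic side, so buyers bear the larger share.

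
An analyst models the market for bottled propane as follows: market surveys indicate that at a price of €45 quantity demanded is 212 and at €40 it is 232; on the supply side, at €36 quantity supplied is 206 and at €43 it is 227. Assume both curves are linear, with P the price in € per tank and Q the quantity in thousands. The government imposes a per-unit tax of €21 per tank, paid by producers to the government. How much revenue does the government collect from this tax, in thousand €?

Demand slope: (232 − 212)/(40 − 45) = -4, so Qd = 392 − 4P.
Supply slope: (227 − 206)/(43 − 36) = 3, so Qs = 3P + 98.
Before the tax: set 392 − 4P = 3P + 98 → P* = €42, Q* = 224.
With the tax collected from producers, supply shifts: Qs = 3(P − 21) + 98.
Solving gives Q = 188 with buyers paying €51 and producers receiving €30 (the €21 wedge).
Revenue = t · Q = 21 · 188 = €3948.

Tax revenue = €3948 thousand.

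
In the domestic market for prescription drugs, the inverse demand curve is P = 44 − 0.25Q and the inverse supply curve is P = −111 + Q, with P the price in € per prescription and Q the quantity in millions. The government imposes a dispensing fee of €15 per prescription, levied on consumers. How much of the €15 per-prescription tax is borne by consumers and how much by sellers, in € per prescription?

Consumers bear €3 per prescription; sellers bear €12 per prescription.

Rewrite in direct form: Qd = 176 − 4P and Qs = P + 111.
Before the tax: set 176 − 4P = P + 111 → P* = €13, Q* = 124.
With the tax collected from consumers, demand (in seller-price terms) shifts: Qd = 176 − 4(P + 15).
Solving gives Q = 112 with consumers paying €16 and sellers receiving €1 (the €15 wedge).
Burden on consumers: €3; on sellers: €12. (They sum to €15.)
The less price-elastic side of the market bears the larger share of a per-unit tax.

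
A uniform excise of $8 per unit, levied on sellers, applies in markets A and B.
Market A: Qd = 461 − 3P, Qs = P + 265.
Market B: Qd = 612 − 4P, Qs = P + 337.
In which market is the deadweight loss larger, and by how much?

Market B, by $1.6.

Market A: pre-tax P* = $49, Q* = 314; post-tax Q = 308; deadweight loss = $24.
Market B: pre-tax P* = $55, Q* = 392; post-tax Q = 385.6; deadweight loss = $25.6.
Difference: $24 vs $25.6 → market B is larger by $1.6.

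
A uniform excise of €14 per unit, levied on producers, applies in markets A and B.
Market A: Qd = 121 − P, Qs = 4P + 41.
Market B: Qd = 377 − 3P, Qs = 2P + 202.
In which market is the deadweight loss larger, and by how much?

Market B, by €39.2.

Market A: pre-tax P* = €16, Q* = 105; post-tax Q = 93.8; deadweight loss = €78.4.
Market B: pre-tax P* = €35, Q* = 272; post-tax Q = 255.2; deadweight loss = €117.6.
Difference: €78.4 vs €117.6 → market B is larger by €39.2.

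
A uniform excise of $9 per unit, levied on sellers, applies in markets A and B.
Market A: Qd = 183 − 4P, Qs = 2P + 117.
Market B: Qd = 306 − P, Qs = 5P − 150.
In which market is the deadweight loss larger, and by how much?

Market A, by $20.25.

Market A: pre-tax P* = $11, Q* = 139; post-tax Q = 127; deadweight loss = $54.
Market B: pre-tax P* = $76, Q* = 230; post-tax Q = 222.5; deadweight loss = $33.75.
Difference: $54 vs $33.75 → market A is larger by $20.25.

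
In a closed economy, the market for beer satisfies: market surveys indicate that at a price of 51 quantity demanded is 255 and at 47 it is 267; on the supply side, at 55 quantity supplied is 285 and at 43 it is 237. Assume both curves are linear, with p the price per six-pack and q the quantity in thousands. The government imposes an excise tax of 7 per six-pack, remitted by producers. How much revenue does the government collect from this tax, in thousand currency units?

Demand slope: (267 − 255)/(47 − 51) = -3, so qd = 408 − 3p.
Supply slope: (237 − 285)/(43 − 55) = 4, so qs = 4p + 65.
Without the tax, 408 − 3p = 4p + 65 gives 7p = 343, so p* = 49 and q* = 261.
With the tax collected from producers, supply shifts: qs = 4(p − 7) + 65.
Solving gives q = 249 with consumers paying 53 and producers receiving 46 (the 7 wedge).
Revenue = t · Q = 7 · 249 = 1743.

Tax revenue = 1743 thousand.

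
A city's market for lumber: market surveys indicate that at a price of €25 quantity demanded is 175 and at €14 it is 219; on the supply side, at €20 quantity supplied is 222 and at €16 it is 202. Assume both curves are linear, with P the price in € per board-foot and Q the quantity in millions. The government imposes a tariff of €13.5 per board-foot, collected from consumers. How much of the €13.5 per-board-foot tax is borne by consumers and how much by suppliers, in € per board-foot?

Consumers bear €7.5 per board-foot; suppliers bear €6 per board-foot.

Demand slope: (219 − 175)/(14 − 25) = -4, so Qd = 275 − 4P.
Supply slope: (202 − 222)/(16 − 20) = 5, so Qs = 5P + 122.
Before the tax: set 275 − 4P = 5P + 122 → P* = €17, Q* = 207.
With the tax collected from consumers, demand (in seller-price terms) shifts: Qd = 275 − 4(P + 13.5).
New equilibrium: consumers pay €24.5, suppliers receive €11, Q = 177. (Wedge: Pb − Ps = 13.5.)
Burden on consumers: €7.5; on suppliers: €6. (They sum to €13.5.)
The less price-elastic side of the market bears the larger share of a per-unit tax.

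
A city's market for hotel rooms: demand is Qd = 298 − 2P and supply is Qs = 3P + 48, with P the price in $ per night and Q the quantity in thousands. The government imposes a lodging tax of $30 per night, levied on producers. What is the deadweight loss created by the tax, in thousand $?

Deadweight loss = $540 thousand.

Without the tax, 298 − 2P = 3P + 48 gives 5P = 250, so P* = $50 and Q* = 198.
With the tax collected from producers, supply shifts: Qs = 3(P − 30) + 48.
New equilibrium: consumers pay $68, producers receive $38, Q = 162. (Wedge: Pb − Ps = 30.)
Quantity falls by |ΔQ| = |198 − 162| = 36.
DWL = ½ · t · |ΔQ| = ½ · 30 · 36 = $540.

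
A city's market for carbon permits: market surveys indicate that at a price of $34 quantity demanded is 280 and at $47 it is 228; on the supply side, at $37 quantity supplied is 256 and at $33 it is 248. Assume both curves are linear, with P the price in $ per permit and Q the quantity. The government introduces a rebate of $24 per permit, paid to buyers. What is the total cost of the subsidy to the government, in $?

Government outlay = $7008.

Demand slope: (228 − 280)/(47 − 34) = -4, so Qd = 416 − 4P.
Supply slope: (248 − 256)/(33 − 37) = 2, so Qs = 2P + 182.
Before the subsidy: set 416 − 4P = 2P + 182 → P* = $39, Q* = 260.
With a per-unit subsidy paid to buyers, each effectively pays P − 24, so demand becomes Qd = 416 − 4(P − 24).
New equilibrium: buyers pay $31, sellers receive $55, Q = 292. (Wedge: Pb − Ps = −24.)
Outlay = t · Q = 24 · 292 = $7008.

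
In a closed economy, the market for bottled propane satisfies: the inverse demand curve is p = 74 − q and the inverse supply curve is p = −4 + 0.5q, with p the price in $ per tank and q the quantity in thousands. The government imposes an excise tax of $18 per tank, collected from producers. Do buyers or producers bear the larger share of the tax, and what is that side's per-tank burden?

Buyers bear the larger share: $12 per tank.

Inverting to q(p) form: qd = 74 − p; qs = 2p + 8.
Before the tax: set 74 − p = 2p + 8 → p* = $22, q* = 52.
With the tax collected from producers, supply shifts: qs = 2(p − 18) + 8.
New equilibrium: buyers pay $34, producers receive $16, q = 40. (Wedge: pb − ps = 18.)
Per-tank burden: buyers $12, producers $6.
Buyers take the larger share because demand is less price-elastic here (demand slope 1 vs supply slope 2).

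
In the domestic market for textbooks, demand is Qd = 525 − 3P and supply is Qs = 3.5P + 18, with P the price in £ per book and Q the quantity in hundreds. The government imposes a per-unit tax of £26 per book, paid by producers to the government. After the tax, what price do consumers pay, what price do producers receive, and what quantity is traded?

Consumers pay £92; producers receive £66; quantity = 249.

Before the tax: set 525 − 3P = 3.5P + 18 → P* = £78, Q* = 291.
With the tax collected from producers, supply shifts: Qs = 3.5(P − 26) + 18.
Solving gives Q = 249 with consumers paying £92 and producers receiving £66 (the £26 wedge).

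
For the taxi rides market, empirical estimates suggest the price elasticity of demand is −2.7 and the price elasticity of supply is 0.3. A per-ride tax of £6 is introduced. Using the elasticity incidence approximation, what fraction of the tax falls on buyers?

Buyers' share ≈ 0.1.

Incidence ratio: buyers' share ≈ εs / (εs + |εd|) = 0.3 / (0.3 + 2.7) = 0.1.
Supply is the less elastic side, so buyers bear the smaller share.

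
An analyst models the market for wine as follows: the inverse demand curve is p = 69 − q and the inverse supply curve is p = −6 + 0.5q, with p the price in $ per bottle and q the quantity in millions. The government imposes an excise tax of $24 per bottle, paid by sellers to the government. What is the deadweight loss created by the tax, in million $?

Deadweight loss = $192 million.

Rewrite in direct form: qd = 69 − p and qs = 2p + 12.
Without the tax, 69 − p = 2p + 12 gives 3p = 57, so p* = $19 and q* = 50.
With the tax collected from sellers, supply shifts: qs = 2(p − 24) + 12.
Solving gives q = 34 with consumers paying $35 and sellers receiving $11 (the $24 wedge).
Quantity falls by |ΔQ| = |50 − 34| = 16.
DWL = ½ · t · |ΔQ| = ½ · 24 · 16 = $192.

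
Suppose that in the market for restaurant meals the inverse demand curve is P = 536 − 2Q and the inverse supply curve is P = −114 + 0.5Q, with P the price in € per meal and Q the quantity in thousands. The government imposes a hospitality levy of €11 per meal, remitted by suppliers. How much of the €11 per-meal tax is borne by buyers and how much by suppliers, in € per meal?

Inverting to Q(P) form: Qd = 268 − 0.5P; Qs = 2P + 228.
Before the tax: set 268 − 0.5P = 2P + 228 → P* = €16, Q* = 260.
With the tax collected from suppliers, supply shifts: Qs = 2(P − 11) + 228.
Solving gives Q = 255.6 with buyers paying €24.8 and suppliers receiving €13.8 (the €11 wedge).
Burden on buyers: €8.8; on suppliers: €2.2. (They sum to €11.)
The less price-elastic side of the market bears the larger share of a per-unit tax.

Buyers bear €8.8 per meal; suppliers bear €2.2 per meal.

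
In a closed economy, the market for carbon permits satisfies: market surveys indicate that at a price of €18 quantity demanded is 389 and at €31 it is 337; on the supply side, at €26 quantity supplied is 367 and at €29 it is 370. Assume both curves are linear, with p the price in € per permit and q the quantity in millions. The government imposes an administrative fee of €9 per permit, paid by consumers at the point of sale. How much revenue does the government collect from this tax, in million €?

Demand slope: (337 − 389)/(31 − 18) = -4, so qd = 461 − 4p.
Supply slope: (370 − 367)/(29 − 26) = 1, so qs = p + 341.
Before the tax: set 461 − 4p = p + 341 → p* = €24, q* = 365.
With the tax collected from consumers, demand (in seller-price terms) shifts: qd = 461 − 4(p + 9).
Solving gives q = 357.8 with consumers paying €25.8 and suppliers receiving €16.8 (the €9 wedge).
Revenue = t · Q = 9 · 357.8 = €3220.2.

Tax revenue = €3220.2 million.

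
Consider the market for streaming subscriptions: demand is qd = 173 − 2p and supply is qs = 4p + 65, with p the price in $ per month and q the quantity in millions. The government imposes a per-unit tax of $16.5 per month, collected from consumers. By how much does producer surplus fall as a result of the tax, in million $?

Without the tax, 173 − 2p = 4p + 65 gives 6p = 108, so p* = $18 and q* = 137.
With the tax collected from consumers, demand (in seller-price terms) shifts: qd = 173 − 2(p + 16.5).
New equilibrium: consumers pay $29, producers receive $12.5, q = 115. (Wedge: pb − ps = 16.5.)
ΔPS is the trapezoid between Q = 115 and Q = 137 of height $5.5: ½ · (137 + 115) · 5.5 = $693.

Producer surplus falls by $693 million.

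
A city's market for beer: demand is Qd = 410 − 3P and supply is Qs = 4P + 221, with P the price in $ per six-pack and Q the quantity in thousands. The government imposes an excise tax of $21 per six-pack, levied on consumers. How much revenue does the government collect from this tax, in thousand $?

Tax revenue = $6153 thousand.

Without the tax, 410 − 3P = 4P + 221 gives 7P = 189, so P* = $27 and Q* = 329.
With the tax collected from consumers, demand (in seller-price terms) shifts: Qd = 410 − 3(P + 21).
Solving gives Q = 293 with consumers paying $39 and suppliers receiving $18 (the $21 wedge).
Revenue = t · Q = 21 · 293 = $6153.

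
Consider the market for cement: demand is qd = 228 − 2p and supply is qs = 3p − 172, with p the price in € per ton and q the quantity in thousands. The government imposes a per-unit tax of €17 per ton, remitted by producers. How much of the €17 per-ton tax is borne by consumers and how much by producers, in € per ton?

Before the tax: set 228 − 2p = 3p − 172 → p* = €80, q* = 68.
With the tax collected from producers, supply shifts: qs = 3(p − 17) − 172.
New equilibrium: consumers pay €90.2, producers receive €73.2, q = 47.6. (Wedge: pb − ps = 17.)
Burden on consumers: €10.2; on producers: €6.8. (They sum to €17.)
The less price-elastic side of the market bears the larger share of a per-unit tax.

Consumers bear €10.2 per ton; producers bear €6.8 per ton.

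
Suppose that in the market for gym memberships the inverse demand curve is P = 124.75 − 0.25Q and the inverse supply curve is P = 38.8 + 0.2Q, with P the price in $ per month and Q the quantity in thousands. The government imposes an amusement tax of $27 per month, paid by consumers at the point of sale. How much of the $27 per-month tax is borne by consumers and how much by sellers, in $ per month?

Consumers bear $15 per month; sellers bear $12 per month.

Inverting to Q(P) form: Qd = 499 − 4P; Qs = 5P − 194.
Before the tax: set 499 − 4P = 5P − 194 → P* = $77, Q* = 191.
With the tax collected from consumers, demand (in seller-price terms) shifts: Qd = 499 − 4(P + 27).
New equilibrium: consumers pay $92, sellers receive $65, Q = 131. (Wedge: Pb − Ps = 27.)
Burden on consumers: $15; on sellers: $12. (They sum to $27.)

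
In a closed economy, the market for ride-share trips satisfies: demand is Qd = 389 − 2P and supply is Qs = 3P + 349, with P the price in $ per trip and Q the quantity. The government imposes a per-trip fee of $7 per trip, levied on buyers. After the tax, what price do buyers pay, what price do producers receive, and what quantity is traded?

Before the tax: set 389 − 2P = 3P + 349 → P* = $8, Q* = 373.
With the tax collected from buyers, demand (in seller-price terms) shifts: Qd = 389 − 2(P + 7).
Solving gives Q = 364.6 with buyers paying $12.2 and producers receiving $5.2 (the $7 wedge).

Buyers pay $12.2; producers receive $5.2; quantity = 364.6.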